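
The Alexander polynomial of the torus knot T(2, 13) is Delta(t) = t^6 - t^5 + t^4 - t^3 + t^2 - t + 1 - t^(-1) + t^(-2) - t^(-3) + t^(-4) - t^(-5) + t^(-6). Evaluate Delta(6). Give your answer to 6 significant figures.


Substituting t = 6 into Delta(t) = t^6 - t^5 + t^4 - t^3 + t^2 - t + 1 - t^(-1) + t^(-2) - t^(-3) + t^(-4) - t^(-5) + t^(-6):
Term values: (46656) + (-7776) + (1296) + (-216) + (36) + (-6) + (1) + (-0.166667) + (0.0277778) + (-0.00462963) + (0.000771605) + (-0.000128601) + (2.14335e-05)
Sum = 39990.85715
Rounded to 6 significant figures: 39990.9

39990.9


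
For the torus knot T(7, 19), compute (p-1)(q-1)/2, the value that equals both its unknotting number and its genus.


For a torus knot T(p,q), both the unknotting number and genus equal (p-1)(q-1)/2.
= (7-1)(19-1)/2
= 6*18/2
= 108/2 = 54

54


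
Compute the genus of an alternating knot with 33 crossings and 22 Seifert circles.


For alternating knots, g = (c - s + 1)/2.
= (33 - 22 + 1)/2
= 12/2 = 6

6


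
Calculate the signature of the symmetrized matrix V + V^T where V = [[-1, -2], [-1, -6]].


Step 1: V + V^T = [[-2, -3], [-3, -12]]
Step 2: trace = -14, det = 15
Step 3: Discriminant = (-14)^2 - 4*15 = 136
Step 4: Eigenvalues: -1.16905, -12.831
Step 5: Signature = (# positive eigenvalues) - (# negative eigenvalues) = -2

-2


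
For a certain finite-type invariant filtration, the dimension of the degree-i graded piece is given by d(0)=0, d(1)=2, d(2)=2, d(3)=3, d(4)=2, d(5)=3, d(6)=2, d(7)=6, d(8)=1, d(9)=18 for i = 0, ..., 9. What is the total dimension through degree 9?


Total dimension = d(0) + d(1) + ... + d(9)
= 0 + 2 + 2 + 3 + 2 + 3 + 2 + 6 + 1 + 18
= 39

39


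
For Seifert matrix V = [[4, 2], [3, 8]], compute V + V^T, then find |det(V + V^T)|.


Step 1: Form V + V^T where V = [[4, 2], [3, 8]]
  V^T = [[4, 3], [2, 8]]
  V + V^T = [[8, 5], [5, 16]]
Step 2: det(V + V^T) = 8*16 - 5*5
  = 128 - 25 = 103
Step 3: Knot determinant = |det(V + V^T)| = |103| = 103

103


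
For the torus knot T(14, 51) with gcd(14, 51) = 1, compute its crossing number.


For a torus knot T(p, q) with gcd(p,q)=1,
the crossing number is min(p*(q-1), q*(p-1)).
p*(q-1) = 14*50 = 700
q*(p-1) = 51*13 = 663
min(700, 663) = 663

663


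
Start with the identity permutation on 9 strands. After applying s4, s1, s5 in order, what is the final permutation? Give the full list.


Starting with identity [1, 2, 3, 4, 5, 6, 7, 8, 9].
Apply generators in sequence:
  After s4: [1, 2, 3, 5, 4, 6, 7, 8, 9]
  After s1: [2, 1, 3, 5, 4, 6, 7, 8, 9]
  After s5: [2, 1, 3, 5, 6, 4, 7, 8, 9]
Final permutation: [2, 1, 3, 5, 6, 4, 7, 8, 9]

[2, 1, 3, 5, 6, 4, 7, 8, 9]


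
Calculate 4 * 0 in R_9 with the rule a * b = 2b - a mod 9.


4 * 0 = 2*0 - 4 mod 9
= 0 - 4 mod 9
= -4 mod 9 = 5

5


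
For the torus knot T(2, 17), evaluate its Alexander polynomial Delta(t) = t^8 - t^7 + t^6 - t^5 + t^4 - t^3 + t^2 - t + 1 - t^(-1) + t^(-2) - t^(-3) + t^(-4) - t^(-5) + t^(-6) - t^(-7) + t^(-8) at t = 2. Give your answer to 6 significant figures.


Substituting t = 2 into Delta(t) = t^8 - t^7 + t^6 - t^5 + t^4 - t^3 + t^2 - t + 1 - t^(-1) + t^(-2) - t^(-3) + t^(-4) - t^(-5) + t^(-6) - t^(-7) + t^(-8):
Term values: (256) + (-128) + (64) + (-32) + (16) + (-8) + (4) + (-2) + (1) + (-0.5) + (0.25) + (-0.125) + (0.0625) + (-0.03125) + (0.015625) + (-0.0078125) + (0.00390625)
Sum = 170.6679688
Rounded to 6 significant figures: 170.668

170.668


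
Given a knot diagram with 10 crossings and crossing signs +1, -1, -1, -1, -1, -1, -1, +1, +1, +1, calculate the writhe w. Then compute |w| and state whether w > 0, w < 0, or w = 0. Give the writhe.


Step 1: Count positive crossings (+1).
Positive crossings: 4
Step 2: Count negative crossings (-1).
Negative crossings: 6
Step 3: Writhe = (positive) - (negative)
w = 4 - 6 = -2
Step 4: |w| = 2, and w is negative

-2


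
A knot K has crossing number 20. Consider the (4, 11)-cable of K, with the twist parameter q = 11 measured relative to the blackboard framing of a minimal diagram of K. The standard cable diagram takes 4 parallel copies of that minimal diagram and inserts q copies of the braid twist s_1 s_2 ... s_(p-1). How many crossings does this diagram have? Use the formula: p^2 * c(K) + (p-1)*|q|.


Step 1: Each of the c(K) crossings of the companion diagram becomes p*p = p^2 crossings among the p parallel strands, and each of the |q| twists s_1 s_2 ... s_(p-1) adds (p-1) crossings.
  Crossings = p^2 * c(K) + (p-1)*|q|
Step 2: = 4^2 * 20 + (4-1)*11
Step 3: = 16*20 + 3*11
Step 4: = 320 + 33 = 353

353


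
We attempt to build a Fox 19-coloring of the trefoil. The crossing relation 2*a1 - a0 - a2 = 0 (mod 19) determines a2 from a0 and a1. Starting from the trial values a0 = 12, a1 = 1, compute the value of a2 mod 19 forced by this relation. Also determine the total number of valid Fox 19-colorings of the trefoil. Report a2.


Step 1: Apply the given crossing relation 2*a1 - a0 - a2 = 0 (mod 19).
  a2 = 2*a1 - a0 mod 19
  a2 = 2*1 - 12 mod 19
  a2 = 2 - 12 mod 19
  a2 = -10 mod 19 = 9
Step 2: The trefoil has determinant 3.
  Number of Fox p-colorings (p prime) is p^2 if p = 3, else p.
  Since 19 does not divide 3, only trivial (constant) colorings exist.
  (So the trial a0 = 12, a1 = 1 with a0 != a1 does NOT extend to a valid coloring of the whole trefoil: the other two crossing relations require 3*(a1 - a0) = 0 (mod 19), which fails.)
  Total colorings = 19
Step 3: a2 = 9, total Fox 19-colorings = 19

9


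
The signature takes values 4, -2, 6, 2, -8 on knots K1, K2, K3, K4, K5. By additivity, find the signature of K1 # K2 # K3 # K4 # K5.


The signature is additive under connected sum.
signature(K1 # K2 # K3 # K4 # K5) = (4) + (-2) + (6) + (2) + (-8)
= 2

2


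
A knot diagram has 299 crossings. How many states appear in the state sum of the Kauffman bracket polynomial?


Each crossing contributes 2 choices (A-smoothing or B-smoothing).
Total states = 2^299 = 1018517988167243043134222844204689080525734196832968125318070224677190649881668353091698688

1018517988167243043134222844204689080525734196832968125318070224677190649881668353091698688


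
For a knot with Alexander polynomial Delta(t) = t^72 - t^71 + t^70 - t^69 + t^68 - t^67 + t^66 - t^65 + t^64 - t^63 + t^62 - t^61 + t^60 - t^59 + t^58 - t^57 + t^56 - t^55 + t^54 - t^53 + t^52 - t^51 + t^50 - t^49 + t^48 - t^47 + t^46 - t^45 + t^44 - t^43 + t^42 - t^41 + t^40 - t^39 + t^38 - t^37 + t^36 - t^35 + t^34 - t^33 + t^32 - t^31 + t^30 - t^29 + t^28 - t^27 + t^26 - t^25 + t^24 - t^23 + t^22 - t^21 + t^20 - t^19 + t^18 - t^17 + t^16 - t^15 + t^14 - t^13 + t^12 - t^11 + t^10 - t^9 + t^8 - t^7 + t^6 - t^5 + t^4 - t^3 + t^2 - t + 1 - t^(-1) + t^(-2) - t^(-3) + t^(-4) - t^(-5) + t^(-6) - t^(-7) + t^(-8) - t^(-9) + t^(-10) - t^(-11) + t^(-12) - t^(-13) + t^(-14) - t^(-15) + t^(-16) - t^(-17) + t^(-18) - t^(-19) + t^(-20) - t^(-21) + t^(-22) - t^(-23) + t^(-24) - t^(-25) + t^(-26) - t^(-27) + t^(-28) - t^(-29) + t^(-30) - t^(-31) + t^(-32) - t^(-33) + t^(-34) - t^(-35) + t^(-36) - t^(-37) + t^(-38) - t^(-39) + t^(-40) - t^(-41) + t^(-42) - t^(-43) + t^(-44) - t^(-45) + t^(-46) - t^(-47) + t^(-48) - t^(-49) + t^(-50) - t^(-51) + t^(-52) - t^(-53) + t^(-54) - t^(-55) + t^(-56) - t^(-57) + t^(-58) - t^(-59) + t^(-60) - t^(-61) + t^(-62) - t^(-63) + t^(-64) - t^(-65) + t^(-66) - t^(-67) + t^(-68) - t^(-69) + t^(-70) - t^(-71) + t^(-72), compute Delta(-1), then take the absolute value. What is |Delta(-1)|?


Step 1: The polynomial has 145 terms with alternating signs, exponents from 72 down to -72.
Step 2: Substitute t = -1. The i-th term has coefficient (-1)^i and exponent (m-i),
  so its value is (-1)^i * (-1)^(m-i) = (-1)^m = 1 for every i.
Step 3: All 145 terms equal 1, so Delta(-1) = 145 * (1) = 145
Step 4: |Delta(-1)| = 145

145


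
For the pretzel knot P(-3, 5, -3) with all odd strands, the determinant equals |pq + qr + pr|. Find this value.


Step 1: Compute pq + qr + pr.
pq = (-3)*5 = -15
qr = 5*(-3) = -15
pr = (-3)*(-3) = 9
pq + qr + pr = -15 + (-15) + 9 = -21
Step 2: Take absolute value.
det(P(-3,5,-3)) = |-21| = 21

21


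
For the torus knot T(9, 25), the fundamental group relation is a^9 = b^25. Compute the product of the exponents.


The relation is a^9 = b^25.
Product of exponents = 9 * 25
= 225

225


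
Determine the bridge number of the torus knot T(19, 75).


The bridge number of T(p,q) is min(p,q).
min(19, 75) = 19

19


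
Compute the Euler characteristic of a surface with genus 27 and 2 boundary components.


chi = 2 - 2g - b
= 2 - 2*27 - 2
= 2 - 54 - 2 = -54

-54


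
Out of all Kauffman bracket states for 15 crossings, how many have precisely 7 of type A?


We choose which 7 of 15 crossings get A-smoothings.
C(15, 7) = 15! / (7! * 8!)
= 6435

6435


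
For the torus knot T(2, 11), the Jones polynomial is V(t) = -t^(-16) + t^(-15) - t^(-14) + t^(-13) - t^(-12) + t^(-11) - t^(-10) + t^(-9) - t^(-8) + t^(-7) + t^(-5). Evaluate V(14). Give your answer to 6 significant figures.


Substituting t = 14 into V(t) = -t^(-16) + t^(-15) - t^(-14) + t^(-13) - t^(-12) + t^(-11) - t^(-10) + t^(-9) - t^(-8) + t^(-7) + t^(-5):
  (-)t^(-16) = -4.59147e-19
  (+)t^(-15) = 6.42805e-18
  (-)t^(-14) = -8.99927e-17
  (+)t^(-13) = 1.2599e-15
  (-)t^(-12) = -1.76386e-14
  (+)t^(-11) = 2.4694e-13
  (-)t^(-10) = -3.45716e-12
  (+)t^(-9) = 4.84003e-11
  (-)t^(-8) = -6.77604e-10
  (+)t^(-7) = 9.48645e-09
  (+)t^(-5) = 1.85934e-06
Sum = (-4.59147e-19) + (6.42805e-18) + (-8.99927e-17) + (1.2599e-15) + (-1.76386e-14) + (2.4694e-13) + (-3.45716e-12) + (4.84003e-11) + (-6.77604e-10) + (9.48645e-09) + (1.85934e-06)
= 1.868198341e-06
Rounded to 6 significant figures: 1.8682e-06

1.8682e-06


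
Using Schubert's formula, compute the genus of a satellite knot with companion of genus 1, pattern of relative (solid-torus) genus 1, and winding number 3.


Schubert: g(satellite) = g_rel(pattern) + |winding| * g(companion),
where g_rel(pattern) is the genus of the pattern relative to the solid torus.
= 1 + 3 * 1
= 1 + 3 = 4

4


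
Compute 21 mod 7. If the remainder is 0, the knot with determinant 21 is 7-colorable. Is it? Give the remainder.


Step 1: A knot is p-colorable if and only if p divides its determinant.
Step 2: Compute 21 mod 7.
21 = 3 * 7 + 0
Step 3: 21 mod 7 = 0
Step 4: The knot is 7-colorable: yes

0


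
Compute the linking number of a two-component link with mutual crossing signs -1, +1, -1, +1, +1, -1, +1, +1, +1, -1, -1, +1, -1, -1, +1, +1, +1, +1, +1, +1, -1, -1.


Step 1: Count positive crossings: 13
Step 2: Count negative crossings: 9
Step 3: Sum of signs = 13 - 9 = 4
Step 4: Linking number = sum/2 = 4/2 = 2

2


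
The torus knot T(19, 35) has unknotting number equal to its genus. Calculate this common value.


For a torus knot T(p,q), both the unknotting number and genus equal (p-1)(q-1)/2.
= (19-1)(35-1)/2
= 18*34/2
= 612/2 = 306

306


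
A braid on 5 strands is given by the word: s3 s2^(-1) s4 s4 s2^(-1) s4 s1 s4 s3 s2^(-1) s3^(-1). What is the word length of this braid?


The word length counts the number of generators (including inverses).
Listing each generator: s3, s2^(-1), s4, s4, s2^(-1), s4, s1, s4, s3, s2^(-1), s3^(-1)
There are 11 generators in this braid word.

11


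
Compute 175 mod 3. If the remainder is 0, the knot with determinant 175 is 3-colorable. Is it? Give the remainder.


Step 1: A knot is p-colorable if and only if p divides its determinant.
Step 2: Compute 175 mod 3.
175 = 58 * 3 + 1
Step 3: 175 mod 3 = 1
Step 4: The knot is 3-colorable: no

1


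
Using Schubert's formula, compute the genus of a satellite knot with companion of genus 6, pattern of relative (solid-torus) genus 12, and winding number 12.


Schubert: g(satellite) = g_rel(pattern) + |winding| * g(companion),
where g_rel(pattern) is the genus of the pattern relative to the solid torus.
= 12 + 12 * 6
= 12 + 72 = 84

84


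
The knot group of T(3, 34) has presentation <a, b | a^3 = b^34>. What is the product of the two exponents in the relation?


The relation is a^3 = b^34.
Product of exponents = 3 * 34
= 102

102


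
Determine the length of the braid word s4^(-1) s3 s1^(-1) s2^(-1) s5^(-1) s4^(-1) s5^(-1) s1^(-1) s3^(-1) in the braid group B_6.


The word length counts the number of generators (including inverses).
Listing each generator: s4^(-1), s3, s1^(-1), s2^(-1), s5^(-1), s4^(-1), s5^(-1), s1^(-1), s3^(-1)
There are 9 generators in this braid word.

9


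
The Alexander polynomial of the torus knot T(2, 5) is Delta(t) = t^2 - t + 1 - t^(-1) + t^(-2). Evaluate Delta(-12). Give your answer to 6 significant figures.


Substituting t = -12 into Delta(t) = t^2 - t + 1 - t^(-1) + t^(-2):
Term values: (144) + (12) + (1) + (0.0833333) + (0.00694444)
Sum = 157.0902778
Rounded to 6 significant figures: 157.09

157.09


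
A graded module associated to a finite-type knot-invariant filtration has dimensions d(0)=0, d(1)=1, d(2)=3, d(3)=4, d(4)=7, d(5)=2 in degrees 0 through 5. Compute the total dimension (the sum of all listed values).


Total dimension = d(0) + d(1) + ... + d(5)
= 0 + 1 + 3 + 4 + 7 + 2
= 17

17


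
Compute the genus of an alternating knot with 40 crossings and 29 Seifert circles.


For alternating knots, g = (c - s + 1)/2.
= (40 - 29 + 1)/2
= 12/2 = 6

6


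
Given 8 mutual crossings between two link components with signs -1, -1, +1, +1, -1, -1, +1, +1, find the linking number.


Step 1: Count positive crossings: 4
Step 2: Count negative crossings: 4
Step 3: Sum of signs = 4 - 4 = 0
Step 4: Linking number = sum/2 = 0/2 = 0

0


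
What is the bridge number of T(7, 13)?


The bridge number of T(p,q) is min(p,q).
min(7, 13) = 7

7


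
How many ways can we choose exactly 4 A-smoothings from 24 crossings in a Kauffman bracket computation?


We choose which 4 of 24 crossings get A-smoothings.
C(24, 4) = 24! / (4! * 20!)
= 10626

10626


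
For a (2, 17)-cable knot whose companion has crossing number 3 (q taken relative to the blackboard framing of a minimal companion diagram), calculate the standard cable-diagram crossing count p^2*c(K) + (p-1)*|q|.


Step 1: Each of the c(K) crossings of the companion diagram becomes p*p = p^2 crossings among the p parallel strands, and each of the |q| twists s_1 s_2 ... s_(p-1) adds (p-1) crossings.
  Crossings = p^2 * c(K) + (p-1)*|q|
Step 2: = 2^2 * 3 + (2-1)*17
Step 3: = 4*3 + 1*17
Step 4: = 12 + 17 = 29

29


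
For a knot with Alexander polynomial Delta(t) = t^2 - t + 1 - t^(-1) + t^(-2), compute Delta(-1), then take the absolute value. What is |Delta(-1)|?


Step 1: The polynomial has 5 terms with alternating signs, exponents from 2 down to -2.
Step 2: Substitute t = -1. The i-th term has coefficient (-1)^i and exponent (m-i),
  so its value is (-1)^i * (-1)^(m-i) = (-1)^m = 1 for every i.
Step 3: All 5 terms equal 1, so Delta(-1) = 5 * (1) = 5
Step 4: |Delta(-1)| = 5

5


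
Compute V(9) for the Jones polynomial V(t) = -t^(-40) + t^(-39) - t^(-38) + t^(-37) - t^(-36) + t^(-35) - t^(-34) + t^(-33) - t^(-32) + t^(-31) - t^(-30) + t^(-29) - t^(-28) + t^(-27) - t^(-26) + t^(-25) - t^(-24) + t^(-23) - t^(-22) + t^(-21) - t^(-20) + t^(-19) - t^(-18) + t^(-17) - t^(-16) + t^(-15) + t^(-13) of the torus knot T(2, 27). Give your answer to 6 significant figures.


Substituting t = 9 into V(t) = -t^(-40) + t^(-39) - t^(-38) + t^(-37) - t^(-36) + t^(-35) - t^(-34) + t^(-33) - t^(-32) + t^(-31) - t^(-30) + t^(-29) - t^(-28) + t^(-27) - t^(-26) + t^(-25) - t^(-24) + t^(-23) - t^(-22) + t^(-21) - t^(-20) + t^(-19) - t^(-18) + t^(-17) - t^(-16) + t^(-15) + t^(-13):
  (-)t^(-40) = -6.7655e-39
  (+)t^(-39) = 6.08895e-38
  (-)t^(-38) = -5.48005e-37
  (+)t^(-37) = 4.93205e-36
  (-)t^(-36) = -4.43884e-35
  (+)t^(-35) = 3.99496e-34
  (-)t^(-34) = -3.59546e-33
  (+)t^(-33) = 3.23592e-32
  (-)t^(-32) = -2.91232e-31
  (+)t^(-31) = 2.62109e-30
  (-)t^(-30) = -2.35898e-29
  (+)t^(-29) = 2.12308e-28
  (-)t^(-28) = -1.91078e-27
  (+)t^(-27) = 1.7197e-26
  (-)t^(-26) = -1.54773e-25
  (+)t^(-25) = 1.39296e-24
  (-)t^(-24) = -1.25366e-23
  (+)t^(-23) = 1.12829e-22
  (-)t^(-22) = -1.01546e-21
  (+)t^(-21) = 9.13918e-21
  (-)t^(-20) = -8.22526e-20
  (+)t^(-19) = 7.40274e-19
  (-)t^(-18) = -6.66246e-18
  (+)t^(-17) = 5.99622e-17
  (-)t^(-16) = -5.3966e-16
  (+)t^(-15) = 4.85694e-15
  (+)t^(-13) = 3.93412e-13
Sum = (-6.7655e-39) + (6.08895e-38) + (-5.48005e-37) + (4.93205e-36) + (-4.43884e-35) + (3.99496e-34) + (-3.59546e-33) + (3.23592e-32) + (-2.91232e-31) + (2.62109e-30) + (-2.35898e-29) + (2.12308e-28) + (-1.91078e-27) + (1.7197e-26) + (-1.54773e-25) + (1.39296e-24) + (-1.25366e-23) + (1.12829e-22) + (-1.01546e-21) + (9.13918e-21) + (-8.22526e-20) + (7.40274e-19) + (-6.66246e-18) + (5.99622e-17) + (-5.3966e-16) + (4.85694e-15) + (3.93412e-13)
= 3.977830379e-13
Rounded to 6 significant figures: 3.97783e-13

3.97783e-13


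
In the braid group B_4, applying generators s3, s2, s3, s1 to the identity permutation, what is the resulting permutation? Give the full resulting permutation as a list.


Starting with identity [1, 2, 3, 4].
Apply generators in sequence:
  After s3: [1, 2, 4, 3]
  After s2: [1, 4, 2, 3]
  After s3: [1, 4, 3, 2]
  After s1: [4, 1, 3, 2]
Final permutation: [4, 1, 3, 2]

[4, 1, 3, 2]


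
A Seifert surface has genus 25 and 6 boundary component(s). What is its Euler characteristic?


chi = 2 - 2g - b
= 2 - 2*25 - 6
= 2 - 50 - 6 = -54

-54


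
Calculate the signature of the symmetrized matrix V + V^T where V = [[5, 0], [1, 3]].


Step 1: V + V^T = [[10, 1], [1, 6]]
Step 2: trace = 16, det = 59
Step 3: Discriminant = 16^2 - 4*59 = 20
Step 4: Eigenvalues: 10.2361, 5.76393
Step 5: Signature = (# positive eigenvalues) - (# negative eigenvalues) = 2

2


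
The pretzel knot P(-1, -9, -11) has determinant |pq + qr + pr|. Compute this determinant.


Step 1: Compute pq + qr + pr.
pq = (-1)*(-9) = 9
qr = (-9)*(-11) = 99
pr = (-1)*(-11) = 11
pq + qr + pr = 9 + 99 + 11 = 119
Step 2: Take absolute value.
det(P(-1,-9,-11)) = |119| = 119

119


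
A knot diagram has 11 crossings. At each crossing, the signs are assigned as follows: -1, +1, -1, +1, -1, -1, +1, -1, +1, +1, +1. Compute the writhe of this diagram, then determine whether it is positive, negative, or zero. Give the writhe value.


Step 1: Count positive crossings (+1).
Positive crossings: 6
Step 2: Count negative crossings (-1).
Negative crossings: 5
Step 3: Writhe = (positive) - (negative)
w = 6 - 5 = 1
Step 4: |w| = 1, and w is positive

1


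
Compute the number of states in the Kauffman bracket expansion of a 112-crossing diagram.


Each crossing contributes 2 choices (A-smoothing or B-smoothing).
Total states = 2^112 = 5192296858534827628530496329220096

5192296858534827628530496329220096


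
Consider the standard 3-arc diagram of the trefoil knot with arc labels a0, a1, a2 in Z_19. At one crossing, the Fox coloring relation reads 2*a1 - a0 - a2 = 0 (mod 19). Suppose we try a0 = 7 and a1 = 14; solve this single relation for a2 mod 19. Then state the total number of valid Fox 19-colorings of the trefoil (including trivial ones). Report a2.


Step 1: Apply the given crossing relation 2*a1 - a0 - a2 = 0 (mod 19).
  a2 = 2*a1 - a0 mod 19
  a2 = 2*14 - 7 mod 19
  a2 = 28 - 7 mod 19
  a2 = 21 mod 19 = 2
Step 2: The trefoil has determinant 3.
  Number of Fox p-colorings (p prime) is p^2 if p = 3, else p.
  Since 19 does not divide 3, only trivial (constant) colorings exist.
  (So the trial a0 = 7, a1 = 14 with a0 != a1 does NOT extend to a valid coloring of the whole trefoil: the other two crossing relations require 3*(a1 - a0) = 0 (mod 19), which fails.)
  Total colorings = 19
Step 3: a2 = 2, total Fox 19-colorings = 19

2


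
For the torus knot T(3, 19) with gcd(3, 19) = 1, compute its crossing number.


For a torus knot T(p, q) with gcd(p,q)=1,
the crossing number is min(p*(q-1), q*(p-1)).
p*(q-1) = 3*18 = 54
q*(p-1) = 19*2 = 38
min(54, 38) = 38

38


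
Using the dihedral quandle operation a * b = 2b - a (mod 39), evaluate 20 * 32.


20 * 32 = 2*32 - 20 mod 39
= 64 - 20 mod 39
= 44 mod 39 = 5

5


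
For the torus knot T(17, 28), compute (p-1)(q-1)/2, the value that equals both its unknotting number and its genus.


For a torus knot T(p,q), both the unknotting number and genus equal (p-1)(q-1)/2.
= (17-1)(28-1)/2
= 16*27/2
= 432/2 = 216

216


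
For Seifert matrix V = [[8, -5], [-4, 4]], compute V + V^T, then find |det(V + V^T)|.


Step 1: Form V + V^T where V = [[8, -5], [-4, 4]]
  V^T = [[8, -4], [-5, 4]]
  V + V^T = [[16, -9], [-9, 8]]
Step 2: det(V + V^T) = 16*8 - (-9)*(-9)
  = 128 - 81 = 47
Step 3: Knot determinant = |det(V + V^T)| = |47| = 47

47


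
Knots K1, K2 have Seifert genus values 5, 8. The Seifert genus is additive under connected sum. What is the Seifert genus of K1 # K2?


The Seifert genus is additive under connected sum.
Seifert genus(K1 # K2) = (5) + (8)
= 13

13


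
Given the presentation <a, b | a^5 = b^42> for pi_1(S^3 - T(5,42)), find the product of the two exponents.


The relation is a^5 = b^42.
Product of exponents = 5 * 42
= 210

210


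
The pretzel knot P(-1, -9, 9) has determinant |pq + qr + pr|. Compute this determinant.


Step 1: Compute pq + qr + pr.
pq = (-1)*(-9) = 9
qr = (-9)*9 = -81
pr = (-1)*9 = -9
pq + qr + pr = 9 + (-81) + (-9) = -81
Step 2: Take absolute value.
det(P(-1,-9,9)) = |-81| = 81

81


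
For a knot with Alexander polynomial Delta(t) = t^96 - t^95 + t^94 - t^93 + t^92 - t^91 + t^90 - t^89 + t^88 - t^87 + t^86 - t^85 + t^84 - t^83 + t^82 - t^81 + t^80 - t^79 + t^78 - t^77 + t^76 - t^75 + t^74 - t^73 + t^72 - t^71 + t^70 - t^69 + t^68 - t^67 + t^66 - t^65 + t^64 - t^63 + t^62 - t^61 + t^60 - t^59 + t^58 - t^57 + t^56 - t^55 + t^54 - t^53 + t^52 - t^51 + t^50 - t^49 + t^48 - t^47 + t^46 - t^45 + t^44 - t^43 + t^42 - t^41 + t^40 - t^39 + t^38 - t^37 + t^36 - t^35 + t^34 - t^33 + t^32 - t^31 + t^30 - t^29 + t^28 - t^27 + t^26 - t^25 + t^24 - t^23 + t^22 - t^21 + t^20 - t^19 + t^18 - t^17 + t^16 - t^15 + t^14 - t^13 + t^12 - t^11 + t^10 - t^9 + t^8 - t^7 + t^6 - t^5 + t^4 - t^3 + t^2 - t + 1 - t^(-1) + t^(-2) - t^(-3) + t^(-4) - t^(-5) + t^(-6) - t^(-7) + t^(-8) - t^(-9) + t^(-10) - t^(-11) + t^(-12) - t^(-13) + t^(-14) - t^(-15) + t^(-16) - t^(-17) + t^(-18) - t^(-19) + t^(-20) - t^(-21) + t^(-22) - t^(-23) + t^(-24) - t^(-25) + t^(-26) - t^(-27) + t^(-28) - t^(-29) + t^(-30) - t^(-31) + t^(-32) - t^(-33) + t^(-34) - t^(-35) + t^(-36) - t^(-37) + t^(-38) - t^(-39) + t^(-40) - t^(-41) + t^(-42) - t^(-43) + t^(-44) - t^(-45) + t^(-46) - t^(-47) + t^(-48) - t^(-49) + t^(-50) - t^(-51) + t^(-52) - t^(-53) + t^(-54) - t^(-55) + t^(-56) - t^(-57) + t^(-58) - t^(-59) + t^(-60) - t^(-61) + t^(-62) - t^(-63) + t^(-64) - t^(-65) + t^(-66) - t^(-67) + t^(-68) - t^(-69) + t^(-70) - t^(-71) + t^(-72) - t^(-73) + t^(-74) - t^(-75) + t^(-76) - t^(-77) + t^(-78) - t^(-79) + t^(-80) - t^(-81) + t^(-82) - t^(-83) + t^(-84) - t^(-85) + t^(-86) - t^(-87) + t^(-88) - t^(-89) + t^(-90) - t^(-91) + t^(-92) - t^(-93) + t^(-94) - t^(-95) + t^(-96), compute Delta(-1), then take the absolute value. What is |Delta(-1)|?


Step 1: The polynomial has 193 terms with alternating signs, exponents from 96 down to -96.
Step 2: Substitute t = -1. The i-th term has coefficient (-1)^i and exponent (m-i),
  so its value is (-1)^i * (-1)^(m-i) = (-1)^m = 1 for every i.
Step 3: All 193 terms equal 1, so Delta(-1) = 193 * (1) = 193
Step 4: |Delta(-1)| = 193

193


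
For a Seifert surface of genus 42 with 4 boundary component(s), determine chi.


chi = 2 - 2g - b
= 2 - 2*42 - 4
= 2 - 84 - 4 = -86

-86


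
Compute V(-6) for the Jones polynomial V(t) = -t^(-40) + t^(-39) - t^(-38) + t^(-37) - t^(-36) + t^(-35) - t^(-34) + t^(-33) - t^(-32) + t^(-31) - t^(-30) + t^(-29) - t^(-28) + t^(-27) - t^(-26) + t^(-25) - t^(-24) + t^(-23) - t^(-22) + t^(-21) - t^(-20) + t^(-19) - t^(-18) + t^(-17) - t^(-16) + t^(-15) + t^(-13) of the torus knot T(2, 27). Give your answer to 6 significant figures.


Substituting t = -6 into V(t) = -t^(-40) + t^(-39) - t^(-38) + t^(-37) - t^(-36) + t^(-35) - t^(-34) + t^(-33) - t^(-32) + t^(-31) - t^(-30) + t^(-29) - t^(-28) + t^(-27) - t^(-26) + t^(-25) - t^(-24) + t^(-23) - t^(-22) + t^(-21) - t^(-20) + t^(-19) - t^(-18) + t^(-17) - t^(-16) + t^(-15) + t^(-13):
  (-)t^(-40) = -7.48083e-32
  (+)t^(-39) = -4.4885e-31
  (-)t^(-38) = -2.6931e-30
  (+)t^(-37) = -1.61586e-29
  (-)t^(-36) = -9.69516e-29
  (+)t^(-35) = -5.8171e-28
  (-)t^(-34) = -3.49026e-27
  (+)t^(-33) = -2.09415e-26
  (-)t^(-32) = -1.25649e-25
  (+)t^(-31) = -7.53896e-25
  (-)t^(-30) = -4.52337e-24
  (+)t^(-29) = -2.71402e-23
  (-)t^(-28) = -1.62841e-22
  (+)t^(-27) = -9.77049e-22
  (-)t^(-26) = -5.86229e-21
  (+)t^(-25) = -3.51738e-20
  (-)t^(-24) = -2.11043e-19
  (+)t^(-23) = -1.26626e-18
  (-)t^(-22) = -7.59753e-18
  (+)t^(-21) = -4.55852e-17
  (-)t^(-20) = -2.73511e-16
  (+)t^(-19) = -1.64107e-15
  (-)t^(-18) = -9.8464e-15
  (+)t^(-17) = -5.90784e-14
  (-)t^(-16) = -3.5447e-13
  (+)t^(-15) = -2.12682e-12
  (+)t^(-13) = -7.65656e-11
Sum = (-7.48083e-32) + (-4.4885e-31) + (-2.6931e-30) + (-1.61586e-29) + (-9.69516e-29) + (-5.8171e-28) + (-3.49026e-27) + (-2.09415e-26) + (-1.25649e-25) + (-7.53896e-25) + (-4.52337e-24) + (-2.71402e-23) + (-1.62841e-22) + (-9.77049e-22) + (-5.86229e-21) + (-3.51738e-20) + (-2.11043e-19) + (-1.26626e-18) + (-7.59753e-18) + (-4.55852e-17) + (-2.73511e-16) + (-1.64107e-15) + (-9.8464e-15) + (-5.90784e-14) + (-3.5447e-13) + (-2.12682e-12) + (-7.65656e-11)
= -7.911779666e-11
Rounded to 6 significant figures: -7.91178e-11

-7.91178e-11


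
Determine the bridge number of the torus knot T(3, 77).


The bridge number of T(p,q) is min(p,q).
min(3, 77) = 3

3


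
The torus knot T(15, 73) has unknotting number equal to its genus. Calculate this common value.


For a torus knot T(p,q), both the unknotting number and genus equal (p-1)(q-1)/2.
= (15-1)(73-1)/2
= 14*72/2
= 1008/2 = 504

504


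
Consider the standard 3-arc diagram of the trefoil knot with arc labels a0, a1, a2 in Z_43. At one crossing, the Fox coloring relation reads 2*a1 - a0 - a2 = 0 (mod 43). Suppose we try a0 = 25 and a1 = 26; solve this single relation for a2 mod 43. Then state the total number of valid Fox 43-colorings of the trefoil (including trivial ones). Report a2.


Step 1: Apply the given crossing relation 2*a1 - a0 - a2 = 0 (mod 43).
  a2 = 2*a1 - a0 mod 43
  a2 = 2*26 - 25 mod 43
  a2 = 52 - 25 mod 43
  a2 = 27 mod 43 = 27
Step 2: The trefoil has determinant 3.
  Number of Fox p-colorings (p prime) is p^2 if p = 3, else p.
  Since 43 does not divide 3, only trivial (constant) colorings exist.
  (So the trial a0 = 25, a1 = 26 with a0 != a1 does NOT extend to a valid coloring of the whole trefoil: the other two crossing relations require 3*(a1 - a0) = 0 (mod 43), which fails.)
  Total colorings = 43
Step 3: a2 = 27, total Fox 43-colorings = 43

27


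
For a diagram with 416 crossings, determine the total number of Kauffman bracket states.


Each crossing contributes 2 choices (A-smoothing or B-smoothing).
Total states = 2^416 = 169230328010303641331690318856389386196071598838855992136870091590247882556495704531248437872567112920983350278405979725889536

169230328010303641331690318856389386196071598838855992136870091590247882556495704531248437872567112920983350278405979725889536


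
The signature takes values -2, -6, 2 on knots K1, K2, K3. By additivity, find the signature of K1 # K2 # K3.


The signature is additive under connected sum.
signature(K1 # K2 # K3) = (-2) + (-6) + (2)
= -6

-6


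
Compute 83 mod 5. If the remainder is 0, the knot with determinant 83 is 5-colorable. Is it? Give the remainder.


Step 1: A knot is p-colorable if and only if p divides its determinant.
Step 2: Compute 83 mod 5.
83 = 16 * 5 + 3
Step 3: 83 mod 5 = 3
Step 4: The knot is 5-colorable: no

3


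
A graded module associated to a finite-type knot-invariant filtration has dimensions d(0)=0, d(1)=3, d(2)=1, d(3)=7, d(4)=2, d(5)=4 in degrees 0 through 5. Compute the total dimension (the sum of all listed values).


Total dimension = d(0) + d(1) + ... + d(5)
= 0 + 3 + 1 + 7 + 2 + 4
= 17

17


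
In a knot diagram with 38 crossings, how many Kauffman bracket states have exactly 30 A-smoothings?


We choose which 30 of 38 crossings get A-smoothings.
C(38, 30) = 38! / (30! * 8!)
= 48903492

48903492


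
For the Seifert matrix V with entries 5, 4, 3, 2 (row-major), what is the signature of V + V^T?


Step 1: V + V^T = [[10, 7], [7, 4]]
Step 2: trace = 14, det = -9
Step 3: Discriminant = 14^2 - 4*(-9) = 232
Step 4: Eigenvalues: 14.6158, -0.615773
Step 5: Signature = (# positive eigenvalues) - (# negative eigenvalues) = 0

0


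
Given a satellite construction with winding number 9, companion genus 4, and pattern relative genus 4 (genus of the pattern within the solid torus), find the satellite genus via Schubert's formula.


Schubert: g(satellite) = g_rel(pattern) + |winding| * g(companion),
where g_rel(pattern) is the genus of the pattern relative to the solid torus.
= 4 + 9 * 4
= 4 + 36 = 40

40


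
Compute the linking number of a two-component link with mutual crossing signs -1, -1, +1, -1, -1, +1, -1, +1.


Step 1: Count positive crossings: 3
Step 2: Count negative crossings: 5
Step 3: Sum of signs = 3 - 5 = -2
Step 4: Linking number = sum/2 = -2/2 = -1

-1


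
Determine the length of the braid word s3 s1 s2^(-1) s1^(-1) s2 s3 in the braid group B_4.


The word length counts the number of generators (including inverses).
Listing each generator: s3, s1, s2^(-1), s1^(-1), s2, s3
There are 6 generators in this braid word.

6


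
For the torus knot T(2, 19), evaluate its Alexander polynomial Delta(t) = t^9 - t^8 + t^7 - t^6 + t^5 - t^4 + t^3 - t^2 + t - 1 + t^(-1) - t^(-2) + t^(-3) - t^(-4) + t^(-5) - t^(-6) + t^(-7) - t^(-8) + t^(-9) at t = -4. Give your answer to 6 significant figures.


Substituting t = -4 into Delta(t) = t^9 - t^8 + t^7 - t^6 + t^5 - t^4 + t^3 - t^2 + t - 1 + t^(-1) - t^(-2) + t^(-3) - t^(-4) + t^(-5) - t^(-6) + t^(-7) - t^(-8) + t^(-9):
Term values: (-262144) + (-65536) + (-16384) + (-4096) + (-1024) + (-256) + (-64) + (-16) + (-4) + (-1) + (-0.25) + (-0.0625) + (-0.015625) + (-0.00390625) + (-0.000976562) + (-0.000244141) + (-6.10352e-05) + (-1.52588e-05) + (-3.8147e-06)
Sum = -349525.3333
Rounded to 6 significant figures: -349525

-349525


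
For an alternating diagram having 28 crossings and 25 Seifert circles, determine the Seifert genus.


For alternating knots, g = (c - s + 1)/2.
= (28 - 25 + 1)/2
= 4/2 = 2

2


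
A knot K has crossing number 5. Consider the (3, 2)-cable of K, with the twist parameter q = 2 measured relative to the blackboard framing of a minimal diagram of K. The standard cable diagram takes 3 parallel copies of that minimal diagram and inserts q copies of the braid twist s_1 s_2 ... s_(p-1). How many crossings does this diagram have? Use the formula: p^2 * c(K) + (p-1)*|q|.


Step 1: Each of the c(K) crossings of the companion diagram becomes p*p = p^2 crossings among the p parallel strands, and each of the |q| twists s_1 s_2 ... s_(p-1) adds (p-1) crossings.
  Crossings = p^2 * c(K) + (p-1)*|q|
Step 2: = 3^2 * 5 + (3-1)*2
Step 3: = 9*5 + 2*2
Step 4: = 45 + 4 = 49

49


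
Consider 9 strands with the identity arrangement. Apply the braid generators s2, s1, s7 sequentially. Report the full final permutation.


Starting with identity [1, 2, 3, 4, 5, 6, 7, 8, 9].
Apply generators in sequence:
  After s2: [1, 3, 2, 4, 5, 6, 7, 8, 9]
  After s1: [3, 1, 2, 4, 5, 6, 7, 8, 9]
  After s7: [3, 1, 2, 4, 5, 6, 8, 7, 9]
Final permutation: [3, 1, 2, 4, 5, 6, 8, 7, 9]

[3, 1, 2, 4, 5, 6, 8, 7, 9]


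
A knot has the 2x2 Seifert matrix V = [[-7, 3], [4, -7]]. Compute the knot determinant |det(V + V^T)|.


Step 1: Form V + V^T where V = [[-7, 3], [4, -7]]
  V^T = [[-7, 4], [3, -7]]
  V + V^T = [[-14, 7], [7, -14]]
Step 2: det(V + V^T) = (-14)*(-14) - 7*7
  = 196 - 49 = 147
Step 3: Knot determinant = |det(V + V^T)| = |147| = 147

147


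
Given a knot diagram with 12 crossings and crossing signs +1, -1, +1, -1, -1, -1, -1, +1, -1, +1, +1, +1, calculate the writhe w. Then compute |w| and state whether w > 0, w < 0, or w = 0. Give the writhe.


Step 1: Count positive crossings (+1).
Positive crossings: 6
Step 2: Count negative crossings (-1).
Negative crossings: 6
Step 3: Writhe = (positive) - (negative)
w = 6 - 6 = 0
Step 4: |w| = 0, and w is zero

0


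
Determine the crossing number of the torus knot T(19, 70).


For a torus knot T(p, q) with gcd(p,q)=1,
the crossing number is min(p*(q-1), q*(p-1)).
p*(q-1) = 19*69 = 1311
q*(p-1) = 70*18 = 1260
min(1311, 1260) = 1260

1260


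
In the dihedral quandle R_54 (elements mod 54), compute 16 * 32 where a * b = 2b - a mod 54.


16 * 32 = 2*32 - 16 mod 54
= 64 - 16 mod 54
= 48 mod 54 = 48

48


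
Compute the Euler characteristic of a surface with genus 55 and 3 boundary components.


chi = 2 - 2g - b
= 2 - 2*55 - 3
= 2 - 110 - 3 = -111

-111


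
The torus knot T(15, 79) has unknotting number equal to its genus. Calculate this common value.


For a torus knot T(p,q), both the unknotting number and genus equal (p-1)(q-1)/2.
= (15-1)(79-1)/2
= 14*78/2
= 1092/2 = 546

546


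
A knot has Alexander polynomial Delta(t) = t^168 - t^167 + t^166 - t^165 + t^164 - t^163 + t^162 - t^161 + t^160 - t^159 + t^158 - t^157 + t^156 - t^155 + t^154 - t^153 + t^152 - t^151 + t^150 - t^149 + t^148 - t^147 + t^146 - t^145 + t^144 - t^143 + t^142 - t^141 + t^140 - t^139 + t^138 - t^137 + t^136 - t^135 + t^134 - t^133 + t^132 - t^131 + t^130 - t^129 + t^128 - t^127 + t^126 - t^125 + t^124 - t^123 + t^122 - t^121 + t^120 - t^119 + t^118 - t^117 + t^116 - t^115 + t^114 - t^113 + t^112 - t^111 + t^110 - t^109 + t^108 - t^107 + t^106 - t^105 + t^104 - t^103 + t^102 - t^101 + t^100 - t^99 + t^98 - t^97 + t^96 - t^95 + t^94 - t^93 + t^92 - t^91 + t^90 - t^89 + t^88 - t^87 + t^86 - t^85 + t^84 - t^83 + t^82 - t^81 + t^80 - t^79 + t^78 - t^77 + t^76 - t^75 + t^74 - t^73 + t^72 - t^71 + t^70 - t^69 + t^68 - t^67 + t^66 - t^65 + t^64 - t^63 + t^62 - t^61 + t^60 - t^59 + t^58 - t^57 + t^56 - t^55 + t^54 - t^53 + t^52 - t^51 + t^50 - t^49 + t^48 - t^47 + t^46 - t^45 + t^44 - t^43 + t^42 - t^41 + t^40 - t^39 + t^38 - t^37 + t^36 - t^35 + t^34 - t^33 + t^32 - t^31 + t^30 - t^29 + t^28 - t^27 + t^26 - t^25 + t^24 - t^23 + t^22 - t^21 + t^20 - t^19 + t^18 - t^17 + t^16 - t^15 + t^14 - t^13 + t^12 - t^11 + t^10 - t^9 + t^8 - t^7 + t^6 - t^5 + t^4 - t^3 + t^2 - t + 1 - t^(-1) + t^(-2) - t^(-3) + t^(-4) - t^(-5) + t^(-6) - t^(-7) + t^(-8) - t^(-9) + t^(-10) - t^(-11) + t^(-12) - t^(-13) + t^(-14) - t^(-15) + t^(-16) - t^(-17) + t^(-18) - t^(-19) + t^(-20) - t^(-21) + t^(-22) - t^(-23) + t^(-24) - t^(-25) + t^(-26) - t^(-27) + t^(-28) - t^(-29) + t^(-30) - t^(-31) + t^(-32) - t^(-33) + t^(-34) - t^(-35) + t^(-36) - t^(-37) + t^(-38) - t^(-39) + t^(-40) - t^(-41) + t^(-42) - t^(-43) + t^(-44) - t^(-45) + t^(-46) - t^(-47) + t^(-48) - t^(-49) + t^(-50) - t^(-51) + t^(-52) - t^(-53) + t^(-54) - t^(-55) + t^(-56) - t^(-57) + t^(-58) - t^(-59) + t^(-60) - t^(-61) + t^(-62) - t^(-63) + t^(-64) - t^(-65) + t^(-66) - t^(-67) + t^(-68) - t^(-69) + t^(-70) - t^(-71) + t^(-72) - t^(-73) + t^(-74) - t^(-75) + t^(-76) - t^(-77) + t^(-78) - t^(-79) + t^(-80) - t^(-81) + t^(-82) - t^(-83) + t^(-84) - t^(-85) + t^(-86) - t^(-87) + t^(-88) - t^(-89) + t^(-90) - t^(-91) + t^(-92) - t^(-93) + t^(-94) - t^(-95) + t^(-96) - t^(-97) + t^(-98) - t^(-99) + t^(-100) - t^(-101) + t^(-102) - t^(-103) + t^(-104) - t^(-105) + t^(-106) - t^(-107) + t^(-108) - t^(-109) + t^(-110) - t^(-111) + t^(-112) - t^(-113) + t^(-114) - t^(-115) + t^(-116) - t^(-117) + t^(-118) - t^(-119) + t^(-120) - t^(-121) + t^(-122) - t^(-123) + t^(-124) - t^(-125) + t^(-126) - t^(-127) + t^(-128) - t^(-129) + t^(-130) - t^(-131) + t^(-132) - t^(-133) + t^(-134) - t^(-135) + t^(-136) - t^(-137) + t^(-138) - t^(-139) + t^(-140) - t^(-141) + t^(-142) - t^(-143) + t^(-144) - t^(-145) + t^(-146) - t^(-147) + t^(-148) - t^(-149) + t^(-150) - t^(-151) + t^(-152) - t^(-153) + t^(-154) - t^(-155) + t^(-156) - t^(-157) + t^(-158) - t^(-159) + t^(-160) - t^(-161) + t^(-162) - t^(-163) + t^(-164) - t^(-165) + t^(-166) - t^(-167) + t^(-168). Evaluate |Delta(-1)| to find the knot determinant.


Step 1: The polynomial has 337 terms with alternating signs, exponents from 168 down to -168.
Step 2: Substitute t = -1. The i-th term has coefficient (-1)^i and exponent (m-i),
  so its value is (-1)^i * (-1)^(m-i) = (-1)^m = 1 for every i.
Step 3: All 337 terms equal 1, so Delta(-1) = 337 * (1) = 337
Step 4: |Delta(-1)| = 337

337


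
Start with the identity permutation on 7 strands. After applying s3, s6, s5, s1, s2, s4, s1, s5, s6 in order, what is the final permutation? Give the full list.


Starting with identity [1, 2, 3, 4, 5, 6, 7].
Apply generators in sequence:
  After s3: [1, 2, 4, 3, 5, 6, 7]
  After s6: [1, 2, 4, 3, 5, 7, 6]
  After s5: [1, 2, 4, 3, 7, 5, 6]
  After s1: [2, 1, 4, 3, 7, 5, 6]
  After s2: [2, 4, 1, 3, 7, 5, 6]
  After s4: [2, 4, 1, 7, 3, 5, 6]
  After s1: [4, 2, 1, 7, 3, 5, 6]
  After s5: [4, 2, 1, 7, 5, 3, 6]
  After s6: [4, 2, 1, 7, 5, 6, 3]
Final permutation: [4, 2, 1, 7, 5, 6, 3]

[4, 2, 1, 7, 5, 6, 3]


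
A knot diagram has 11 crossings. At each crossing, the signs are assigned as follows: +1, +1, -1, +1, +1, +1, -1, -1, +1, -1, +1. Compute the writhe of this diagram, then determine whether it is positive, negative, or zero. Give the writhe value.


Step 1: Count positive crossings (+1).
Positive crossings: 7
Step 2: Count negative crossings (-1).
Negative crossings: 4
Step 3: Writhe = (positive) - (negative)
w = 7 - 4 = 3
Step 4: |w| = 3, and w is positive

3


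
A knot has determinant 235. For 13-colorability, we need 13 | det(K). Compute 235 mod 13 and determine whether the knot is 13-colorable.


Step 1: A knot is p-colorable if and only if p divides its determinant.
Step 2: Compute 235 mod 13.
235 = 18 * 13 + 1
Step 3: 235 mod 13 = 1
Step 4: The knot is 13-colorable: no

1


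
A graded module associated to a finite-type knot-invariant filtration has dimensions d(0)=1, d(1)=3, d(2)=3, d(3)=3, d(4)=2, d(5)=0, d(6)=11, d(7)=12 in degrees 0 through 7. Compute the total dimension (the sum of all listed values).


Total dimension = d(0) + d(1) + ... + d(7)
= 1 + 3 + 3 + 3 + 2 + 0 + 11 + 12
= 35

35


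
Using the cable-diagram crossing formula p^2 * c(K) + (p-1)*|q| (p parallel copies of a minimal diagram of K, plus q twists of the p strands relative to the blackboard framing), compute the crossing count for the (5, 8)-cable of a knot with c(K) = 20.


Step 1: Each of the c(K) crossings of the companion diagram becomes p*p = p^2 crossings among the p parallel strands, and each of the |q| twists s_1 s_2 ... s_(p-1) adds (p-1) crossings.
  Crossings = p^2 * c(K) + (p-1)*|q|
Step 2: = 5^2 * 20 + (5-1)*8
Step 3: = 25*20 + 4*8
Step 4: = 500 + 32 = 532

532


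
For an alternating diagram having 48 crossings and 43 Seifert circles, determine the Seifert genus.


For alternating knots, g = (c - s + 1)/2.
= (48 - 43 + 1)/2
= 6/2 = 3

3


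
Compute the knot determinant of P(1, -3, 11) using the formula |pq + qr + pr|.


Step 1: Compute pq + qr + pr.
pq = 1*(-3) = -3
qr = (-3)*11 = -33
pr = 1*11 = 11
pq + qr + pr = -3 + (-33) + 11 = -25
Step 2: Take absolute value.
det(P(1,-3,11)) = |-25| = 25

25


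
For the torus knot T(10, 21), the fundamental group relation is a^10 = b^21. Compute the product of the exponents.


The relation is a^10 = b^21.
Product of exponents = 10 * 21
= 210

210


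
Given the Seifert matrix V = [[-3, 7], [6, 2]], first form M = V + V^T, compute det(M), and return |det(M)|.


Step 1: Form V + V^T where V = [[-3, 7], [6, 2]]
  V^T = [[-3, 6], [7, 2]]
  V + V^T = [[-6, 13], [13, 4]]
Step 2: det(V + V^T) = (-6)*4 - 13*13
  = -24 - 169 = -193
Step 3: Knot determinant = |det(V + V^T)| = |-193| = 193

193


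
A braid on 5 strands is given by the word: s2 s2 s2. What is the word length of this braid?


The word length counts the number of generators (including inverses).
Listing each generator: s2, s2, s2
There are 3 generators in this braid word.

3
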